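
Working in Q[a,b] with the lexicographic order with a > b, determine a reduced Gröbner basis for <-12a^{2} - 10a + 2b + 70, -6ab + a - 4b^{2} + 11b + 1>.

G = {a + \tfrac{48}{49}b^{3} - \tfrac{334}{49}b^{2} - \tfrac{19}{7}b + \tfrac{151}{49}, b^{4} - \tfrac{57}{8}b^{3} - \tfrac{55}{24}b^{2} + \tfrac{263}{48}b - \tfrac{17}{48}}

f_1 = -12a^{2} - 10a + 2b + 70, LT = a^{2}.
f_2 = -6ab + a - 4b^{2} + 11b + 1, LT = ab.

S(f_1,f_2): lcm = a^{2}b. S = \tfrac{1}{6}a^{2} - \tfrac{2}{3}ab^{2} + \tfrac{8}{3}ab + \tfrac{1}{6}a - \tfrac{1}{6}b^{2} - \tfrac{35}{6}b.
  leading term a^{2}: subtract (-\tfrac{1}{72})·f_1 from \tfrac{1}{6}a^{2} - \tfrac{2}{3}ab^{2} + \tfrac{8}{3}ab + \tfrac{1}{6}a - \tfrac{1}{6}b^{2} - \tfrac{35}{6}b → -\tfrac{2}{3}ab^{2} + \tfrac{8}{3}ab + \tfrac{1}{36}a - \tfrac{1}{6}b^{2} - \tfrac{209}{36}b + \tfrac{35}{36}
  leading term ab^{2}: subtract (\tfrac{1}{9}b)·f_2 from -\tfrac{2}{3}ab^{2} + \tfrac{8}{3}ab + \tfrac{1}{36}a - \tfrac{1}{6}b^{2} - \tfrac{209}{36}b + \tfrac{35}{36} → \tfrac{23}{9}ab + \tfrac{1}{36}a + \tfrac{4}{9}b^{3} - \tfrac{25}{18}b^{2} - \tfrac{71}{12}b + \tfrac{35}{36}
  leading term ab: subtract (-\tfrac{23}{54})·f_2 from \tfrac{23}{9}ab + \tfrac{1}{36}a + \tfrac{4}{9}b^{3} - \tfrac{25}{18}b^{2} - \tfrac{71}{12}b + \tfrac{35}{36} → \tfrac{49}{108}a + \tfrac{4}{9}b^{3} - \tfrac{167}{54}b^{2} - \tfrac{133}{108}b + \tfrac{151}{108}
  leading term a: no divisor's leading term divides it; move \tfrac{49}{108}a to the remainder.
  leading term b^{3}: no divisor's leading term divides it; move \tfrac{4}{9}b^{3} to the remainder.
  leading term b^{2}: no divisor's leading term divides it; move -\tfrac{167}{54}b^{2} to the remainder.
  leading term b: no divisor's leading term divides it; move -\tfrac{133}{108}b to the remainder.
  leading term 1: no divisor's leading term divides it; move \tfrac{151}{108} to the remainder.
  remainder \tfrac{49}{108}a + \tfrac{4}{9}b^{3} - \tfrac{167}{54}b^{2} - \tfrac{133}{108}b + \tfrac{151}{108} ≠ 0; add g_3 = \tfrac{49}{108}a + \tfrac{4}{9}b^{3} - \tfrac{167}{54}b^{2} - \tfrac{133}{108}b + \tfrac{151}{108} to the basis.

S(f_1,g_3): lcm = a^{2}. S = -\tfrac{48}{49}ab^{3} + \tfrac{334}{49}ab^{2} + \tfrac{19}{7}ab - \tfrac{661}{294}a - \tfrac{1}{6}b - \tfrac{35}{6}.
  leading term ab^{3}: subtract (\tfrac{8}{49}b^{2})·f_2 from -\tfrac{48}{49}ab^{3} + \tfrac{334}{49}ab^{2} + \tfrac{19}{7}ab - \tfrac{661}{294}a - \tfrac{1}{6}b - \tfrac{35}{6} → \tfrac{326}{49}ab^{2} + \tfrac{19}{7}ab - \tfrac{661}{294}a + \tfrac{32}{49}b^{4} - \tfrac{88}{49}b^{3} - \tfrac{8}{49}b^{2} - \tfrac{1}{6}b - \tfrac{35}{6}
  leading term ab^{2}: subtract (-\tfrac{163}{147}b)·f_2 from \tfrac{326}{49}ab^{2} + \tfrac{19}{7}ab - \tfrac{661}{294}a + \tfrac{32}{49}b^{4} - \tfrac{88}{49}b^{3} - \tfrac{8}{49}b^{2} - \tfrac{1}{6}b - \tfrac{35}{6} → \tfrac{562}{147}ab - \tfrac{661}{294}a + \tfrac{32}{49}b^{4} - \tfrac{916}{147}b^{3} + \tfrac{1769}{147}b^{2} + \tfrac{277}{294}b - \tfrac{35}{6}
  leading term ab: subtract (-\tfrac{281}{441})·f_2 from \tfrac{562}{147}ab - \tfrac{661}{294}a + \tfrac{32}{49}b^{4} - \tfrac{916}{147}b^{3} + \tfrac{1769}{147}b^{2} + \tfrac{277}{294}b - \tfrac{35}{6} → -\tfrac{29}{18}a + \tfrac{32}{49}b^{4} - \tfrac{916}{147}b^{3} + \tfrac{4183}{441}b^{2} + \tfrac{7013}{882}b - \tfrac{4583}{882}
  leading term a: subtract (-\tfrac{174}{49})·g_3 from -\tfrac{29}{18}a + \tfrac{32}{49}b^{4} - \tfrac{916}{147}b^{3} + \tfrac{4183}{441}b^{2} + \tfrac{7013}{882}b - \tfrac{4583}{882} → \tfrac{32}{49}b^{4} - \tfrac{228}{49}b^{3} - \tfrac{220}{147}b^{2} + \tfrac{526}{147}b - \tfrac{34}{147}
  leading term b^{4}: no divisor's leading term divides it; move \tfrac{32}{49}b^{4} to the remainder.
  leading term b^{3}: no divisor's leading term divides it; move -\tfrac{228}{49}b^{3} to the remainder.
  leading term b^{2}: no divisor's leading term divides it; move -\tfrac{220}{147}b^{2} to the remainder.
  leading term b: no divisor's leading term divides it; move \tfrac{526}{147}b to the remainder.
  leading term 1: no divisor's leading term divides it; move -\tfrac{34}{147} to the remainder.
  remainder \tfrac{32}{49}b^{4} - \tfrac{228}{49}b^{3} - \tfrac{220}{147}b^{2} + \tfrac{526}{147}b - \tfrac{34}{147} ≠ 0; add g_4 = \tfrac{32}{49}b^{4} - \tfrac{228}{49}b^{3} - \tfrac{220}{147}b^{2} + \tfrac{526}{147}b - \tfrac{34}{147} to the basis.

The other S-polynomials (S(f_2,g_3), S(f_1,g_4), S(f_2,g_4), S(g_3,g_4)) all reduce to 0 modulo the current basis, so we have a Gröbner basis.
Inter-reduce: drop elements whose leading term is divisible by another's, tail-reduce, and make monic.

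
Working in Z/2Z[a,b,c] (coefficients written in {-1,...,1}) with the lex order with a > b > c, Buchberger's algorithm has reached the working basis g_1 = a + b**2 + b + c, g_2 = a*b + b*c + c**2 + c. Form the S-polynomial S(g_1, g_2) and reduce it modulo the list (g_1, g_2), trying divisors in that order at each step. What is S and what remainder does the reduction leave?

lcm(LM(g_1), LM(g_2)) = a*b.
S = (lcm/LT(g_1))·g_1 − (lcm/LT(g_2))·g_2 = b**3 + b**2 + c**2 + c.
Reduce S modulo (g_1, g_2) in that order:
  leading term b**3: no divisor's leading term divides it; move b**3 to the remainder.
  leading term b**2: no divisor's leading term divides it; move b**2 to the remainder.
  leading term c**2: no divisor's leading term divides it; move c**2 to the remainder.
  leading term c: no divisor's leading term divides it; move c to the remainder.
The remainder b**3 + b**2 + c**2 + c is nonzero, so it would be added as the next basis element.
An S-polynomial is built so that the two leading terms cancel; whether anything survives reduction is exactly the Gröbner-basis criterion.

S(g_1, g_2) = b**3 + b**2 + c**2 + c; remainder on division = b**3 + b**2 + c**2 + c.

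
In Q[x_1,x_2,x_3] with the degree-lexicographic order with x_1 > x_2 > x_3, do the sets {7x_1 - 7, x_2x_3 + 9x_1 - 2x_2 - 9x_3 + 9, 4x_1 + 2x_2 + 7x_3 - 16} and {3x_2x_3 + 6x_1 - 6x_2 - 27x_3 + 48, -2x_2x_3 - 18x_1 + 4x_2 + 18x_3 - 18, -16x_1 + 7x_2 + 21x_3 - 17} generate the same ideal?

No, the ideals differ.

For a fixed monomial order, each ideal has a unique reduced Gröbner basis; comparing bases decides equality.
Buchberger on the first generating set:
f_1 = 7x_1 - 7, LT = x_1.
f_2 = x_2x_3 + 9x_1 - 2x_2 - 9x_3 + 9, LT = x_2x_3.
f_3 = 4x_1 + 2x_2 + 7x_3 - 16, LT = x_1.

S(f_1,f_3): lcm = x_1. S = -1/2x_2 - 7/4x_3 + 3.
  leading term x_2: no divisor's leading term divides it; move -1/2x_2 to the remainder.
  leading term x_3: no divisor's leading term divides it; move -7/4x_3 to the remainder.
  leading term 1: no divisor's leading term divides it; move 3 to the remainder.
  remainder -1/2x_2 - 7/4x_3 + 3 ≠ 0; add g_4 = -1/2x_2 - 7/4x_3 + 3 to the basis.

S(f_2,g_4): lcm = x_2x_3. S = -7/2x_3^2 + 9x_1 - 2x_2 - 3x_3 + 9.
  leading term x_3^2: no divisor's leading term divides it; move -7/2x_3^2 to the remainder.
  leading term x_1: subtract (9/7)·f_1 from 9x_1 - 2x_2 - 3x_3 + 9 → -2x_2 - 3x_3 + 18
  leading term x_2: subtract (4)·g_4 from -2x_2 - 3x_3 + 18 → 4x_3 + 6
  leading term x_3: no divisor's leading term divides it; move 4x_3 to the remainder.
  leading term 1: no divisor's leading term divides it; move 6 to the remainder.
  remainder -7/2x_3^2 + 4x_3 + 6 ≠ 0; add g_5 = -7/2x_3^2 + 4x_3 + 6 to the basis.

The other S-polynomials (S(f_1,f_2), S(f_2,f_3), S(f_1,g_4), S(f_3,g_4), S(f_1,g_5), S(f_2,g_5), S(f_3,g_5), S(g_4,g_5)) all reduce to 0 modulo the current basis, so we have a Gröbner basis.
Inter-reduce: drop elements whose leading term is divisible by another's, tail-reduce, and make monic.
Reduced Gröbner basis: {x_3^2 - 8/7x_3 - 12/7, x_1 - 1, x_2 + 7/2x_3 - 6}.

Buchberger on the second generating set:
h_1 = 3x_2x_3 + 6x_1 - 6x_2 - 27x_3 + 48, LT = x_2x_3.
h_2 = -2x_2x_3 - 18x_1 + 4x_2 + 18x_3 - 18, LT = x_2x_3.
h_3 = -16x_1 + 7x_2 + 21x_3 - 17, LT = x_1.

S(h_1,h_2): lcm = x_2x_3. S = -7x_1 + 7.
  leading term x_1: subtract (7/16)·h_3 from -7x_1 + 7 → -49/16x_2 - 147/16x_3 + 231/16
  leading term x_2: no divisor's leading term divides it; move -49/16x_2 to the remainder.
  leading term x_3: no divisor's leading term divides it; move -147/16x_3 to the remainder.
  leading term 1: no divisor's leading term divides it; move 231/16 to the remainder.
  remainder -49/16x_2 - 147/16x_3 + 231/16 ≠ 0; add k_4 = -49/16x_2 - 147/16x_3 + 231/16 to the basis.

S(h_1,k_4): lcm = x_2x_3. S = -3x_3^2 + 2x_1 - 2x_2 - 30/7x_3 + 16.
  leading term x_3^2: no divisor's leading term divides it; move -3x_3^2 to the remainder.
  leading term x_1: subtract (-1/8)·h_3 from 2x_1 - 2x_2 - 30/7x_3 + 16 → -9/8x_2 - 93/56x_3 + 111/8
  leading term x_2: subtract (18/49)·k_4 from -9/8x_2 - 93/56x_3 + 111/8 → 12/7x_3 + 60/7
  leading term x_3: no divisor's leading term divides it; move 12/7x_3 to the remainder.
  leading term 1: no divisor's leading term divides it; move 60/7 to the remainder.
  remainder -3x_3^2 + 12/7x_3 + 60/7 ≠ 0; add k_5 = -3x_3^2 + 12/7x_3 + 60/7 to the basis.

The other S-polynomials (S(h_1,h_3), S(h_2,h_3), S(h_2,k_4), S(h_3,k_4), S(h_1,k_5), S(h_2,k_5), S(h_3,k_5), S(k_4,k_5)) all reduce to 0 modulo the current basis, so we have a Gröbner basis.
Inter-reduce: drop elements whose leading term is divisible by another's, tail-reduce, and make monic.
Reduced Gröbner basis: {x_3^2 - 4/7x_3 - 20/7, x_1 - 1, x_2 + 3x_3 - 33/7}.

The bases are distinct; the ideals are different.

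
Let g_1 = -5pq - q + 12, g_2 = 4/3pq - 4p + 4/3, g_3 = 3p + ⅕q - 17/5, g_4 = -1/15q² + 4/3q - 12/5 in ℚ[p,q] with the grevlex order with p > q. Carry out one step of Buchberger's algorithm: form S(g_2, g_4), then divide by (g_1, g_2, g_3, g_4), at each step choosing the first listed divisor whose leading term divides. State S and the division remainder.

lcm(LM(g_2), LM(g_4)) = pq².
S = (lcm/LT(g_2))·g_2 − (lcm/LT(g_4))·g_4 = 17pq - 36p + q.
Reduce S modulo (g_1, g_2, g_3, g_4) in that order:
  leading term pq: subtract (-17/5)·g_1 from 17pq - 36p + q → -36p - 12/5q + 204/5
  leading term p: subtract (-12)·g_3 from -36p - 12/5q + 204/5 → 0
The remainder is 0, so this S-polynomial contributes no new basis element.

S(g_2, g_4) = 17pq - 36p + q; remainder on division = 0.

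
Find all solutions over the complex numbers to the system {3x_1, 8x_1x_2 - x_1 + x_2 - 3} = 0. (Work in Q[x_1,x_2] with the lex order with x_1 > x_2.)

Compute a lex Gröbner basis by Buchberger's algorithm.
f_1 = 3x_1, LT = x_1.
f_2 = 8x_1x_2 - x_1 + x_2 - 3, LT = x_1x_2.

S(f_1,f_2): lcm = x_1x_2. S = 1/8x_1 - 1/8x_2 + 3/8.
  leading term x_1: subtract (1/24)·f_1 from 1/8x_1 - 1/8x_2 + 3/8 → -1/8x_2 + 3/8
  leading term x_2: no divisor's leading term divides it; move -1/8x_2 to the remainder.
  leading term 1: no divisor's leading term divides it; move 3/8 to the remainder.
  remainder -1/8x_2 + 3/8 ≠ 0; add h_3 = -1/8x_2 + 3/8 to the basis.

The other S-polynomials (S(f_1,h_3), S(f_2,h_3)) all reduce to 0 modulo the current basis, so we have a Gröbner basis.
Inter-reduce: drop elements whose leading term is divisible by another's, tail-reduce, and make monic.
Reduced Gröbner basis: {x_1, x_2 - 3}.

A lex Gröbner basis eliminates variables successively. Here x_2 - 3 depends only on x_2, with roots {3}; lifting each root through the earlier basis elements recovers the full solutions.
  x_2 = 3: the earlier basis element becomes x_1 = 0, giving x_1 = 0 — point (0, 3).
Check: every point annihilates each of the original generators.
This is the nonlinear analogue of row-reducing a linear system.

{(0, 3)}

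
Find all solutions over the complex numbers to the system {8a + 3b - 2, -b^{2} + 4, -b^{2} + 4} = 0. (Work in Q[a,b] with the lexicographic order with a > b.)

Compute a lex Gröbner basis by Buchberger's algorithm.
f_1 = 8a + 3b - 2, LT = a.
f_2 = -b^{2} + 4, LT = b^{2}.
f_3 = -b^{2} + 4, LT = b^{2}.

The S-polynomials (S(f_1,f_2), S(f_1,f_3), S(f_2,f_3)) all reduce to 0 modulo the current basis, so we have a Gröbner basis.
Inter-reduce: drop elements whose leading term is divisible by another's, tail-reduce, and make monic.
Reduced Gröbner basis: {a + \tfrac{3}{8}b - \tfrac{1}{4}, b^{2} - 4}.

Since the basis is lex-ordered, b^{2} - 4 is univariate in b. Its roots are {-2, 2}. Back-substituting each root into the other basis elements fixes the other coordinates.
  b = -2: the earlier basis element becomes a - 1 = 0, giving a = 1 — point (1, -2).
  b = 2: the earlier basis element becomes a + \tfrac{1}{2} = 0, giving a = -1/2 — point (-1/2, 2).

{(1, -2), (-1/2, 2)}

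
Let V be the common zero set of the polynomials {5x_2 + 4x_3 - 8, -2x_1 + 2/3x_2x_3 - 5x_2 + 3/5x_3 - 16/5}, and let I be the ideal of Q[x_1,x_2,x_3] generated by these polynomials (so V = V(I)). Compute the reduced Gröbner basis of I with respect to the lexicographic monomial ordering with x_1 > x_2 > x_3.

f_1 = 5x_2 + 4x_3 - 8, LT = x_2.
f_2 = -2x_1 + 2/3x_2x_3 - 5x_2 + 3/5x_3 - 16/5, LT = x_1.

The S-polynomials (S(f_1,f_2)) all reduce to 0 modulo the current basis, so we have a Gröbner basis.

G = {x_1 + 4/15x_3^2 - 17/6x_3 + 28/5, x_2 + 4/5x_3 - 8/5}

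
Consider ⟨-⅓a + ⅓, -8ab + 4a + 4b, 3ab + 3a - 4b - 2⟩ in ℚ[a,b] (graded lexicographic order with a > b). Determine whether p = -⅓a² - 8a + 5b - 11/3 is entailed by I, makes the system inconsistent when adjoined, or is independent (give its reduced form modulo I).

First compute the reduced Gröbner basis of I by Buchberger's algorithm.
f_1 = -⅓a + ⅓, LT = a.
f_2 = -8ab + 4a + 4b, LT = ab.
f_3 = 3ab + 3a - 4b - 2, LT = ab.

S(f_1,f_2): lcm = ab. S = ½a - ½b.
  leading term a: subtract (-3/2)·f_1 from ½a - ½b → -½b + ½
  leading term b: no divisor's leading term divides it; move -½b to the remainder.
  leading term 1: no divisor's leading term divides it; move ½ to the remainder.
  remainder -½b + ½ ≠ 0; add h_4 = -½b + ½ to the basis.

S(f_1,f_3): lcm = ab. S = -a + ⅓b + ⅔.
  leading term a: subtract (3)·f_1 from -a + ⅓b + ⅔ → ⅓b - ⅓
  leading term b: subtract (-⅔)·h_4 from ⅓b - ⅓ → 0
  remainder 0.

S(f_2,f_3): lcm = ab. S = -3/2a + ⅚b + ⅔.
  leading term a: subtract (9/2)·f_1 from -3/2a + ⅚b + ⅔ → ⅚b - ⅚
  leading term b: subtract (-5/3)·h_4 from ⅚b - ⅚ → 0
  remainder 0.

S(f_1,h_4): leading monomials are coprime, so the S-polynomial reduces to 0 (Buchberger's first criterion).
S(f_2,h_4): lcm = ab. S = ½a - ½b.
  leading term a: subtract (-3/2)·f_1 from ½a - ½b → -½b + ½
  leading term b: subtract (1)·h_4 from -½b + ½ → 0
  remainder 0.

S(f_3,h_4): lcm = ab. S = 2a - 4/3b - ⅔.
  leading term a: subtract (-6)·f_1 from 2a - 4/3b - ⅔ → -4/3b + 4/3
  leading term b: subtract (8/3)·h_4 from -4/3b + 4/3 → 0
  remainder 0.

Every S-polynomial of the final basis reduces to 0, so we have a Gröbner basis.
Inter-reduce: drop elements whose leading term is divisible by another's, tail-reduce, and make monic.
Reduced Gröbner basis: {a - 1, b - 1}.
Label its elements g_1 = a - 1, g_2 = b - 1.

Reduce p = -⅓a² - 8a + 5b - 11/3 modulo G:
  leading term a²: subtract (-⅓a)·g_1 from -⅓a² - 8a + 5b - 11/3 → -25/3a + 5b - 11/3
  leading term a: subtract (-25/3)·g_1 from -25/3a + 5b - 11/3 → 5b - 12
  leading term b: subtract (5)·g_2 from 5b - 12 → -7
  leading term 1: no divisor's leading term divides it; move -7 to the remainder.
  normal form = -7.
The normal form is nonzero, so p ∉ I. Since p minus its normal form lies in I, I + (p) = I + (r) where r = -7; decide whether this ideal is the whole ring.
Here r = -7 is a nonzero constant, hence a unit: 1 ∈ I + (p), the Gröbner basis of I + (p) is {1}, and the enlarged system has no common solution — adjoining p is inconsistent.

Adjoining -⅓a² - 8a + 5b - 11/3 makes the ideal the whole ring: the system is inconsistent.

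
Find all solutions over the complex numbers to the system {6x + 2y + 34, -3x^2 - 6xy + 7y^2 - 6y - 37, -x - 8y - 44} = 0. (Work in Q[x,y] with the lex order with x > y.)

{(-4, -5)}

Compute a lex Gröbner basis by Buchberger's algorithm.
f_1 = 6x + 2y + 34, LT = x.
f_2 = -3x^2 - 6xy + 7y^2 - 6y - 37, LT = x^2.
f_3 = -x - 8y - 44, LT = x.

S(f_1,f_2): lcm = x^2. S = -5/3xy + 17/3x + 7/3y^2 - 2y - 37/3.
  reduce S modulo (f_1, f_2, f_3):
  remainder 26/9y^2 + 50/9y - 400/9 ≠ 0; add h_4 = 26/9y^2 + 50/9y - 400/9 to the basis.

S(f_1,f_3): lcm = x. S = -23/3y - 115/3.
  reduce S modulo (f_1, f_2, f_3, h_4):
  remainder -23/3y - 115/3 ≠ 0; add h_5 = -23/3y - 115/3 to the basis.

The other S-polynomials (S(f_2,f_3), S(f_1,h_4), S(f_2,h_4), S(f_3,h_4), S(f_1,h_5), S(f_2,h_5), S(f_3,h_5), S(h_4,h_5)) all reduce to 0 modulo the current basis, so we have a Gröbner basis.
Inter-reduce: drop elements whose leading term is divisible by another's, tail-reduce, and make monic.
Reduced Gröbner basis: {x + 4, y + 5}.

The lex basis is triangular: the last element involves only y. Solving y + 5 = 0 gives y ∈ {-5}; substituting each value into the earlier elements determines the remaining variables.
  y = -5: the earlier basis element becomes x + 4 = 0, giving x = -4 — point (-4, -5).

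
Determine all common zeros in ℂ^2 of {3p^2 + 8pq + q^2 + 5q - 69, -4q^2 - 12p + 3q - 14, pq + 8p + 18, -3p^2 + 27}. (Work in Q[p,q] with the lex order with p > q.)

Compute a lex Gröbner basis by Buchberger's algorithm.
f_1 = 3p^2 + 8pq + q^2 + 5q - 69, LT = p^2.
f_2 = -12p - 4q^2 + 3q - 14, LT = p.
f_3 = pq + 8p + 18, LT = pq.
f_4 = -3p^2 + 27, LT = p^2.

S(f_1,f_2): lcm = p^2. S = -1/3pq^2 + 35/12pq - 7/6p + 1/3q^2 + 5/3q - 23.
  leading term pq^2: subtract (1/36q^2)·f_2 from -1/3pq^2 + 35/12pq - 7/6p + 1/3q^2 + 5/3q - 23 → 35/12pq - 7/6p + 1/9q^4 - 1/12q^3 + 13/18q^2 + 5/3q - 23
  leading term pq: subtract (-35/144q)·f_2 from 35/12pq - 7/6p + 1/9q^4 - 1/12q^3 + 13/18q^2 + 5/3q - 23 → -7/6p + 1/9q^4 - 19/18q^3 + 209/144q^2 - 125/72q - 23
  leading term p: subtract (7/72)·f_2 from -7/6p + 1/9q^4 - 19/18q^3 + 209/144q^2 - 125/72q - 23 → 1/9q^4 - 19/18q^3 + 265/144q^2 - 73/36q - 779/36
  leading term q^4: no divisor's leading term divides it; move 1/9q^4 to the remainder.
  leading term q^3: no divisor's leading term divides it; move -19/18q^3 to the remainder.
  leading term q^2: no divisor's leading term divides it; move 265/144q^2 to the remainder.
  leading term q: no divisor's leading term divides it; move -73/36q to the remainder.
  leading term 1: no divisor's leading term divides it; move -779/36 to the remainder.
  remainder 1/9q^4 - 19/18q^3 + 265/144q^2 - 73/36q - 779/36 ≠ 0; add h_5 = 1/9q^4 - 19/18q^3 + 265/144q^2 - 73/36q - 779/36 to the basis.

S(f_1,f_3): lcm = p^2q. S = -8p^2 + 8/3pq^2 - 18p + 1/3q^3 + 5/3q^2 - 23q.
  leading term p^2: subtract (-8/3)·f_1 from -8p^2 + 8/3pq^2 - 18p + 1/3q^3 + 5/3q^2 - 23q → 8/3pq^2 + 64/3pq - 18p + 1/3q^3 + 13/3q^2 - 29/3q - 184
  leading term pq^2: subtract (-2/9q^2)·f_2 from 8/3pq^2 + 64/3pq - 18p + 1/3q^3 + 13/3q^2 - 29/3q - 184 → 64/3pq - 18p - 8/9q^4 + q^3 + 11/9q^2 - 29/3q - 184
  leading term pq: subtract (-16/9q)·f_2 from 64/3pq - 18p - 8/9q^4 + q^3 + 11/9q^2 - 29/3q - 184 → -18p - 8/9q^4 - 55/9q^3 + 59/9q^2 - 311/9q - 184
  leading term p: subtract (3/2)·f_2 from -18p - 8/9q^4 - 55/9q^3 + 59/9q^2 - 311/9q - 184 → -8/9q^4 - 55/9q^3 + 113/9q^2 - 703/18q - 163
  leading term q^4: subtract (-8)·h_5 from -8/9q^4 - 55/9q^3 + 113/9q^2 - 703/18q - 163 → -131/9q^3 + 491/18q^2 - 995/18q - 3025/9
  leading term q^3: no divisor's leading term divides it; move -131/9q^3 to the remainder.
  leading term q^2: no divisor's leading term divides it; move 491/18q^2 to the remainder.
  leading term q: no divisor's leading term divides it; move -995/18q to the remainder.
  leading term 1: no divisor's leading term divides it; move -3025/9 to the remainder.
  remainder -131/9q^3 + 491/18q^2 - 995/18q - 3025/9 ≠ 0; add h_6 = -131/9q^3 + 491/18q^2 - 995/18q - 3025/9 to the basis.

S(f_1,f_4): lcm = p^2. S = 8/3pq + 1/3q^2 + 5/3q - 14.
  leading term pq: subtract (-2/9q)·f_2 from 8/3pq + 1/3q^2 + 5/3q - 14 → -8/9q^3 + q^2 - 13/9q - 14
  leading term q^3: subtract (8/131)·h_6 from -8/9q^3 + q^2 - 13/9q - 14 → -785/1179q^2 + 253/131q + 7694/1179
  leading term q^2: no divisor's leading term divides it; move -785/1179q^2 to the remainder.
  leading term q: no divisor's leading term divides it; move 253/131q to the remainder.
  leading term 1: no divisor's leading term divides it; move 7694/1179 to the remainder.
  remainder -785/1179q^2 + 253/131q + 7694/1179 ≠ 0; add h_7 = -785/1179q^2 + 253/131q + 7694/1179 to the basis.

S(f_2,f_3): lcm = pq. S = -8p + 1/3q^3 - 1/4q^2 + 7/6q - 18.
  leading term p: subtract (2/3)·f_2 from -8p + 1/3q^3 - 1/4q^2 + 7/6q - 18 → 1/3q^3 + 29/12q^2 - 5/6q - 26/3
  leading term q^3: subtract (-3/131)·h_6 from 1/3q^3 + 29/12q^2 - 5/6q - 26/3 → 4781/1572q^2 - 275/131q - 6431/393
  leading term q^2: subtract (-14343/3140)·h_7 from 4781/1572q^2 - 275/131q - 6431/393 → 21109/3140q + 21109/1570
  leading term q: no divisor's leading term divides it; move 21109/3140q to the remainder.
  leading term 1: no divisor's leading term divides it; move 21109/1570 to the remainder.
  remainder 21109/3140q + 21109/1570 ≠ 0; add h_8 = 21109/3140q + 21109/1570 to the basis.

The other S-polynomials (S(f_2,f_4), S(f_3,f_4), S(f_1,h_5), S(f_2,h_5), S(f_3,h_5), S(f_4,h_5), S(f_1,h_6), S(f_2,h_6), S(f_3,h_6), S(f_4,h_6), S(h_5,h_6), S(f_1,h_7), S(f_2,h_7), S(f_3,h_7), S(f_4,h_7), S(h_5,h_7), S(h_6,h_7), S(f_1,h_8), S(f_2,h_8), S(f_3,h_8), S(f_4,h_8), S(h_5,h_8), S(h_6,h_8), S(h_7,h_8)) all reduce to 0 modulo the current basis, so we have a Gröbner basis.
Inter-reduce: drop elements whose leading term is divisible by another's, tail-reduce, and make monic.
Reduced Gröbner basis: {p + 3, q + 2}.

Elimination: the polynomial q + 2 lies in the elimination ideal for q, so q ∈ {-2}. For each such q, the remaining basis elements (now univariate) give the rest of the solution.
  q = -2: the earlier basis element becomes p + 3 = 0, giving p = -3 — point (-3, -2).

{(-3, -2)}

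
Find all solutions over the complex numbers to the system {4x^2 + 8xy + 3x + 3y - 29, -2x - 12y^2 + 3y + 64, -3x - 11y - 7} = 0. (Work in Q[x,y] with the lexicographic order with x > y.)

{(5, -2)}

Compute a lex Gröbner basis by Buchberger's algorithm.
f_1 = 4x^2 + 8xy + 3x + 3y - 29, LT = x^2.
f_2 = -2x - 12y^2 + 3y + 64, LT = x.
f_3 = -3x - 11y - 7, LT = x.

S(f_1,f_2): lcm = x^2. S = -6xy^2 + 7/2xy + 131/4x + 3/4y - 29/4.
  leading term xy^2: subtract (3y^2)·f_2 from -6xy^2 + 7/2xy + 131/4x + 3/4y - 29/4 → 7/2xy + 131/4x + 36y^4 - 9y^3 - 192y^2 + 3/4y - 29/4
  leading term xy: subtract (-7/4y)·f_2 from 7/2xy + 131/4x + 36y^4 - 9y^3 - 192y^2 + 3/4y - 29/4 → 131/4x + 36y^4 - 30y^3 - 747/4y^2 + 451/4y - 29/4
  leading term x: subtract (-131/8)·f_2 from 131/4x + 36y^4 - 30y^3 - 747/4y^2 + 451/4y - 29/4 → 36y^4 - 30y^3 - 1533/4y^2 + 1295/8y + 4163/4
  leading term y^4: no divisor's leading term divides it; move 36y^4 to the remainder.
  leading term y^3: no divisor's leading term divides it; move -30y^3 to the remainder.
  leading term y^2: no divisor's leading term divides it; move -1533/4y^2 to the remainder.
  leading term y: no divisor's leading term divides it; move 1295/8y to the remainder.
  leading term 1: no divisor's leading term divides it; move 4163/4 to the remainder.
  remainder 36y^4 - 30y^3 - 1533/4y^2 + 1295/8y + 4163/4 ≠ 0; add h_4 = 36y^4 - 30y^3 - 1533/4y^2 + 1295/8y + 4163/4 to the basis.

S(f_1,f_3): lcm = x^2. S = -5/3xy - 19/12x + 3/4y - 29/4.
  leading term xy: subtract (5/6y)·f_2 from -5/3xy - 19/12x + 3/4y - 29/4 → -19/12x + 10y^3 - 5/2y^2 - 631/12y - 29/4
  leading term x: subtract (19/24)·f_2 from -19/12x + 10y^3 - 5/2y^2 - 631/12y - 29/4 → 10y^3 + 7y^2 - 1319/24y - 695/12
  leading term y^3: no divisor's leading term divides it; move 10y^3 to the remainder.
  leading term y^2: no divisor's leading term divides it; move 7y^2 to the remainder.
  leading term y: no divisor's leading term divides it; move -1319/24y to the remainder.
  leading term 1: no divisor's leading term divides it; move -695/12 to the remainder.
  remainder 10y^3 + 7y^2 - 1319/24y - 695/12 ≠ 0; add h_5 = 10y^3 + 7y^2 - 1319/24y - 695/12 to the basis.

S(f_2,f_3): lcm = x. S = 6y^2 - 31/6y - 103/3.
  leading term y^2: no divisor's leading term divides it; move 6y^2 to the remainder.
  leading term y: no divisor's leading term divides it; move -31/6y to the remainder.
  leading term 1: no divisor's leading term divides it; move -103/3 to the remainder.
  remainder 6y^2 - 31/6y - 103/3 ≠ 0; add h_6 = 6y^2 - 31/6y - 103/3 to the basis.

S(h_4,h_5): lcm = y^4. S = -23/15y^3 - 103/20y^2 + 2963/288y + 4163/144.
  leading term y^3: subtract (-23/150)·h_5 from -23/15y^3 - 103/20y^2 + 2963/288y + 4163/144 → -1223/300y^2 + 1489/800y + 4807/240
  leading term y^2: subtract (-1223/1800)·h_6 from -1223/300y^2 + 1489/800y + 4807/240 → -35623/21600y - 35623/10800
  leading term y: no divisor's leading term divides it; move -35623/21600y to the remainder.
  leading term 1: no divisor's leading term divides it; move -35623/10800 to the remainder.
  remainder -35623/21600y - 35623/10800 ≠ 0; add h_7 = -35623/21600y - 35623/10800 to the basis.

The other S-polynomials (S(f_1,h_4), S(f_2,h_4), S(f_3,h_4), S(f_1,h_5), S(f_2,h_5), S(f_3,h_5), S(f_1,h_6), S(f_2,h_6), S(f_3,h_6), S(h_4,h_6), S(h_5,h_6), S(f_1,h_7), S(f_2,h_7), S(f_3,h_7), S(h_4,h_7), S(h_5,h_7), S(h_6,h_7)) all reduce to 0 modulo the current basis, so we have a Gröbner basis.
Inter-reduce: drop elements whose leading term is divisible by another's, tail-reduce, and make monic.
Reduced Gröbner basis: {x - 5, y + 2}.

Since the basis is lex-ordered, y + 2 is univariate in y. Its roots are {-2}. Back-substituting each root into the other basis elements fixes the other coordinates.
  y = -2: the earlier basis element becomes x - 5 = 0, giving x = 5 — point (5, -2).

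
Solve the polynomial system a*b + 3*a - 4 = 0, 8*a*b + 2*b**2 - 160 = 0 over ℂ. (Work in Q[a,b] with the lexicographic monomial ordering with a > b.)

{(-4, -4), (-sqrt(241)/24 - 7/24, 1/2 - sqrt(241)/2), (-7/24 + sqrt(241)/24, 1/2 + sqrt(241)/2)}

Compute a lex Gröbner basis by Buchberger's algorithm.
f_1 = a*b + 3*a - 4, LT = a*b.
f_2 = 8*a*b + 2*b**2 - 160, LT = a*b.

S(f_1,f_2): lcm = a*b. S = 3*a - 1/4*b**2 + 16.
  leading term a: no divisor's leading term divides it; move 3*a to the remainder.
  leading term b**2: no divisor's leading term divides it; move -1/4*b**2 to the remainder.
  leading term 1: no divisor's leading term divides it; move 16 to the remainder.
  remainder 3*a - 1/4*b**2 + 16 ≠ 0; add h_3 = 3*a - 1/4*b**2 + 16 to the basis.

S(f_1,h_3): lcm = a*b. S = 3*a + 1/12*b**3 - 16/3*b - 4.
  leading term a: subtract (1)·h_3 from 3*a + 1/12*b**3 - 16/3*b - 4 → 1/12*b**3 + 1/4*b**2 - 16/3*b - 20
  leading term b**3: no divisor's leading term divides it; move 1/12*b**3 to the remainder.
  leading term b**2: no divisor's leading term divides it; move 1/4*b**2 to the remainder.
  leading term b: no divisor's leading term divides it; move -16/3*b to the remainder.
  leading term 1: no divisor's leading term divides it; move -20 to the remainder.
  remainder 1/12*b**3 + 1/4*b**2 - 16/3*b - 20 ≠ 0; add h_4 = 1/12*b**3 + 1/4*b**2 - 16/3*b - 20 to the basis.

S(f_2,h_3): lcm = a*b. S = 1/12*b**3 + 1/4*b**2 - 16/3*b - 20.
  leading term b**3: subtract (1)·h_4 from 1/12*b**3 + 1/4*b**2 - 16/3*b - 20 → 0
  remainder 0.

S(f_1,h_4): lcm = a*b**3. S = 64*a*b + 240*a - 4*b**2.
  leading term a*b: subtract (64)·f_1 from 64*a*b + 240*a - 4*b**2 → 48*a - 4*b**2 + 256
  leading term a: subtract (16)·h_3 from 48*a - 4*b**2 + 256 → 0
  remainder 0.

S(f_2,h_4): lcm = a*b**3. S = -3*a*b**2 + 64*a*b + 240*a + 1/4*b**4 - 20*b**2.
  leading term a*b**2: subtract (-3*b)·f_1 from -3*a*b**2 + 64*a*b + 240*a + 1/4*b**4 - 20*b**2 → 73*a*b + 240*a + 1/4*b**4 - 20*b**2 - 12*b
  leading term a*b: subtract (73)·f_1 from 73*a*b + 240*a + 1/4*b**4 - 20*b**2 - 12*b → 21*a + 1/4*b**4 - 20*b**2 - 12*b + 292
  leading term a: subtract (7)·h_3 from 21*a + 1/4*b**4 - 20*b**2 - 12*b + 292 → 1/4*b**4 - 73/4*b**2 - 12*b + 180
  leading term b**4: subtract (3*b)·h_4 from 1/4*b**4 - 73/4*b**2 - 12*b + 180 → -3/4*b**3 - 9/4*b**2 + 48*b + 180
  leading term b**3: subtract (-9)·h_4 from -3/4*b**3 - 9/4*b**2 + 48*b + 180 → 0
  remainder 0.

S(h_3,h_4): leading monomials are coprime, so the S-polynomial reduces to 0 (Buchberger's first criterion).
Every S-polynomial of the final basis reduces to 0, so we have a Gröbner basis.
Inter-reduce: drop elements whose leading term is divisible by another's, tail-reduce, and make monic.
Reduced Gröbner basis: {a - 1/12*b**2 + 16/3, b**3 + 3*b**2 - 64*b - 240}.

Elimination: the polynomial b**3 + 3*b**2 - 64*b - 240 lies in the elimination ideal for b, so b ∈ {-4, 1/2 - sqrt(241)/2, 1/2 + sqrt(241)/2}. For each such b, the remaining basis elements (now univariate) give the rest of the solution.
  b = -4: the earlier basis element becomes a + 4 = 0, giving a = -4 — point (-4, -4).
  b = 1/2 - sqrt(241)/2: the earlier basis element becomes a + 7/24 + sqrt(241)/24 = 0, giving a = -sqrt(241)/24 - 7/24 — point (-sqrt(241)/24 - 7/24, 1/2 - sqrt(241)/2).
  b = 1/2 + sqrt(241)/2: the earlier basis element becomes a - sqrt(241)/24 + 7/24 = 0, giving a = -7/24 + sqrt(241)/24 — point (-7/24 + sqrt(241)/24, 1/2 + sqrt(241)/2).
A lex Gröbner basis triangularizes the system, enabling back-substitution.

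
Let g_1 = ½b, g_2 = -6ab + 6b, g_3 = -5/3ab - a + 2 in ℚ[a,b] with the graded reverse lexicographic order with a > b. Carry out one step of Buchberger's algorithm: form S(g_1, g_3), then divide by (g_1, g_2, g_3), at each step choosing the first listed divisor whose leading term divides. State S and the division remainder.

lcm(LM(g_1), LM(g_3)) = ab.
S = (lcm/LT(g_1))·g_1 − (lcm/LT(g_3))·g_3 = -⅗a + 6/5.
Reduce S modulo (g_1, g_2, g_3) in that order:
  leading term a: no divisor's leading term divides it; move -⅗a to the remainder.
  leading term 1: no divisor's leading term divides it; move 6/5 to the remainder.
The remainder -⅗a + 6/5 is nonzero, so it would be added as the next basis element.

S(g_1, g_3) = -⅗a + 6/5; remainder on division = -⅗a + 6/5.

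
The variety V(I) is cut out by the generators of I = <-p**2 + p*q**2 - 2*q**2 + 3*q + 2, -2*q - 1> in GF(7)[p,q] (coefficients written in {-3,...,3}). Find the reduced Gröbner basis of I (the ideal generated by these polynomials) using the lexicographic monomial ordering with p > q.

Buchberger's algorithm terminates because the ascending chain of leading-term ideals stabilizes.

f_1 = -p**2 + p*q**2 - 2*q**2 + 3*q + 2, LT = p**2.
f_2 = -2*q - 1, LT = q.

The S-polynomials (S(f_1,f_2)) all reduce to 0 modulo the current basis, so we have a Gröbner basis.

G = {p**2 - 2*p, q - 3}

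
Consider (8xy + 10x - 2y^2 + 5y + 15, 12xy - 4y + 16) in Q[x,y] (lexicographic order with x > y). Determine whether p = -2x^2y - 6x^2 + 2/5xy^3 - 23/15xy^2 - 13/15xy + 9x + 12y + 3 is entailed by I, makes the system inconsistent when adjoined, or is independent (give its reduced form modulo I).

First compute the reduced Gröbner basis of I by Buchberger's algorithm.
f_1 = 8xy + 10x - 2y^2 + 5y + 15, LT = xy.
f_2 = 12xy - 4y + 16, LT = xy.

S(f_1,f_2): lcm = xy. S = 5/4x - 1/4y^2 + 23/24y + 13/24.
  leading term x: no divisor's leading term divides it; move 5/4x to the remainder.
  leading term y^2: no divisor's leading term divides it; move -1/4y^2 to the remainder.
  leading term y: no divisor's leading term divides it; move 23/24y to the remainder.
  leading term 1: no divisor's leading term divides it; move 13/24 to the remainder.
  remainder 5/4x - 1/4y^2 + 23/24y + 13/24 ≠ 0; add h_3 = 5/4x - 1/4y^2 + 23/24y + 13/24 to the basis.

S(f_1,h_3): lcm = xy. S = 5/4x + 1/5y^3 - 61/60y^2 + 23/120y + 15/8.
  leading term x: subtract (1)·h_3 from 5/4x + 1/5y^3 - 61/60y^2 + 23/120y + 15/8 → 1/5y^3 - 23/30y^2 - 23/30y + 4/3
  leading term y^3: no divisor's leading term divides it; move 1/5y^3 to the remainder.
  leading term y^2: no divisor's leading term divides it; move -23/30y^2 to the remainder.
  leading term y: no divisor's leading term divides it; move -23/30y to the remainder.
  leading term 1: no divisor's leading term divides it; move 4/3 to the remainder.
  remainder 1/5y^3 - 23/30y^2 - 23/30y + 4/3 ≠ 0; add h_4 = 1/5y^3 - 23/30y^2 - 23/30y + 4/3 to the basis.

S(f_2,h_3): lcm = xy. S = 1/5y^3 - 23/30y^2 - 23/30y + 4/3.
  leading term y^3: subtract (1)·h_4 from 1/5y^3 - 23/30y^2 - 23/30y + 4/3 → 0
  remainder 0.

S(f_1,h_4): lcm = xy^3. S = 61/12xy^2 + 23/6xy - 20/3x - 1/4y^4 + 5/8y^3 + 15/8y^2.
  leading term xy^2: subtract (61/96y)·f_1 from 61/12xy^2 + 23/6xy - 20/3x - 1/4y^4 + 5/8y^3 + 15/8y^2 → -121/48xy - 20/3x - 1/4y^4 + 91/48y^3 - 125/96y^2 - 305/32y
  leading term xy: subtract (-121/384)·f_1 from -121/48xy - 20/3x - 1/4y^4 + 91/48y^3 - 125/96y^2 - 305/32y → -225/64x - 1/4y^4 + 91/48y^3 - 371/192y^2 - 3055/384y + 605/128
  leading term x: subtract (-45/16)·h_3 from -225/64x - 1/4y^4 + 91/48y^3 - 371/192y^2 - 3055/384y + 605/128 → -1/4y^4 + 91/48y^3 - 253/96y^2 - 505/96y + 25/4
  leading term y^4: subtract (-5/4y)·h_4 from -1/4y^4 + 91/48y^3 - 253/96y^2 - 505/96y + 25/4 → 15/16y^3 - 115/32y^2 - 115/32y + 25/4
  leading term y^3: subtract (75/16)·h_4 from 15/16y^3 - 115/32y^2 - 115/32y + 25/4 → 0
  remainder 0.

S(f_2,h_4): lcm = xy^3. S = 23/6xy^2 + 23/6xy - 20/3x - 1/3y^3 + 4/3y^2.
  leading term xy^2: subtract (23/48y)·f_1 from 23/6xy^2 + 23/6xy - 20/3x - 1/3y^3 + 4/3y^2 → -23/24xy - 20/3x + 5/8y^3 - 17/16y^2 - 115/16y
  leading term xy: subtract (-23/192)·f_1 from -23/24xy - 20/3x + 5/8y^3 - 17/16y^2 - 115/16y → -175/32x + 5/8y^3 - 125/96y^2 - 1265/192y + 115/64
  leading term x: subtract (-35/8)·h_3 from -175/32x + 5/8y^3 - 125/96y^2 - 1265/192y + 115/64 → 5/8y^3 - 115/48y^2 - 115/48y + 25/6
  leading term y^3: subtract (25/8)·h_4 from 5/8y^3 - 115/48y^2 - 115/48y + 25/6 → 0
  remainder 0.

S(h_3,h_4): leading monomials are coprime, so the S-polynomial reduces to 0 (Buchberger's first criterion).
Every S-polynomial of the final basis reduces to 0, so we have a Gröbner basis.
Inter-reduce: drop elements whose leading term is divisible by another's, tail-reduce, and make monic.
Reduced Gröbner basis: {x - 1/5y^2 + 23/30y + 13/30, y^3 - 23/6y^2 - 23/6y + 20/3}.
Label its elements g_1 = x - 1/5y^2 + 23/30y + 13/30, g_2 = y^3 - 23/6y^2 - 23/6y + 20/3.

Reduce p = -2x^2y - 6x^2 + 2/5xy^3 - 23/15xy^2 - 13/15xy + 9x + 12y + 3 modulo G:
  leading term x^2y: subtract (-2xy)·g_1 from -2x^2y - 6x^2 + 2/5xy^3 - 23/15xy^2 - 13/15xy + 9x + 12y + 3 → -6x^2 + 9x + 12y + 3
  leading term x^2: subtract (-6x)·g_1 from -6x^2 + 9x + 12y + 3 → -6/5xy^2 + 23/5xy + 58/5x + 12y + 3
  leading term xy^2: subtract (-6/5y^2)·g_1 from -6/5xy^2 + 23/5xy + 58/5x + 12y + 3 → 23/5xy + 58/5x - 6/25y^4 + 23/25y^3 + 13/25y^2 + 12y + 3
  leading term xy: subtract (23/5y)·g_1 from 23/5xy + 58/5x - 6/25y^4 + 23/25y^3 + 13/25y^2 + 12y + 3 → 58/5x - 6/25y^4 + 46/25y^3 - 451/150y^2 + 1501/150y + 3
  leading term x: subtract (58/5)·g_1 from 58/5x - 6/25y^4 + 46/25y^3 - 451/150y^2 + 1501/150y + 3 → -6/25y^4 + 46/25y^3 - 103/150y^2 + 167/150y - 152/75
  leading term y^4: subtract (-6/25y)·g_2 from -6/25y^4 + 46/25y^3 - 103/150y^2 + 167/150y - 152/75 → 23/25y^3 - 241/150y^2 + 407/150y - 152/75
  leading term y^3: subtract (23/25)·g_2 from 23/25y^3 - 241/150y^2 + 407/150y - 152/75 → 48/25y^2 + 156/25y - 204/25
  leading term y^2: no divisor's leading term divides it; move 48/25y^2 to the remainder.
  leading term y: no divisor's leading term divides it; move 156/25y to the remainder.
  leading term 1: no divisor's leading term divides it; move -204/25 to the remainder.
  normal form = 48/25y^2 + 156/25y - 204/25.
The normal form is nonzero, so p ∉ I. Since p minus its normal form lies in I, I + (p) = I + (r) where r = 48/25y^2 + 156/25y - 204/25; decide whether this ideal is the whole ring.
Run Buchberger on G together with r (pairs among the g_i already reduce to 0 since G is a Gröbner basis):
g_1 = x - 1/5y^2 + 23/30y + 13/30, LT = x.
g_2 = y^3 - 23/6y^2 - 23/6y + 20/3, LT = y^3.
r = 48/25y^2 + 156/25y - 204/25, LT = y^2.

S(g_1,g_2): leading monomials are coprime, so the S-polynomial reduces to 0 (Buchberger's first criterion).
S(g_1,r): leading monomials are coprime, so the S-polynomial reduces to 0 (Buchberger's first criterion).
S(g_2,r): lcm = y^3. S = -85/12y^2 + 5/12y + 20/3.
  leading term y^2: subtract (-2125/576)·r from -85/12y^2 + 5/12y + 20/3 → 375/16y - 375/16
  leading term y: no divisor's leading term divides it; move 375/16y to the remainder.
  leading term 1: no divisor's leading term divides it; move -375/16 to the remainder.
  remainder 375/16y - 375/16 ≠ 0; add m_4 = 375/16y - 375/16 to the basis.

S(g_1,m_4): leading monomials are coprime, so the S-polynomial reduces to 0 (Buchberger's first criterion).
S(g_2,m_4): lcm = y^3. S = -17/6y^2 - 23/6y + 20/3.
  leading term y^2: subtract (-425/288)·r from -17/6y^2 - 23/6y + 20/3 → 43/8y - 43/8
  leading term y: subtract (86/375)·m_4 from 43/8y - 43/8 → 0
  remainder 0.

S(r,m_4): lcm = y^2. S = 17/4y - 17/4.
  leading term y: subtract (68/375)·m_4 from 17/4y - 17/4 → 0
  remainder 0.

Every S-polynomial of the final basis reduces to 0, so we have a Gröbner basis.
Inter-reduce: drop elements whose leading term is divisible by another's, tail-reduce, and make monic.
Reduced Gröbner basis: {x + 1, y - 1}.
The reduced Gröbner basis of I + (p) is {x + 1, y - 1} ≠ {1}, a proper ideal, so the enlarged system stays consistent: p is independent of I, with normal form 48/25y^2 + 156/25y - 204/25.

-2x^2y - 6x^2 + 2/5xy^3 - 23/15xy^2 - 13/15xy + 9x + 12y + 3 is independent of I; its normal form modulo I is 48/25y^2 + 156/25y - 204/25.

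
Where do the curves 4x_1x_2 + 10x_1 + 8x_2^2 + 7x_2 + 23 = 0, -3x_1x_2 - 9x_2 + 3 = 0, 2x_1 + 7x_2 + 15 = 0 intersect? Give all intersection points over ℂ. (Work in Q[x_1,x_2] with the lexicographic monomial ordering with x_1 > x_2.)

{(-4, -1)}

Compute a lex Gröbner basis by Buchberger's algorithm.
f_1 = 4x_1x_2 + 10x_1 + 8x_2^2 + 7x_2 + 23, LT = x_1x_2.
f_2 = -3x_1x_2 - 9x_2 + 3, LT = x_1x_2.
f_3 = 2x_1 + 7x_2 + 15, LT = x_1.

S(f_1,f_2): lcm = x_1x_2. S = 5/2x_1 + 2x_2^2 - 5/4x_2 + 27/4.
  leading term x_1: subtract (5/4)·f_3 from 5/2x_1 + 2x_2^2 - 5/4x_2 + 27/4 → 2x_2^2 - 10x_2 - 12
  leading term x_2^2: no divisor's leading term divides it; move 2x_2^2 to the remainder.
  leading term x_2: no divisor's leading term divides it; move -10x_2 to the remainder.
  leading term 1: no divisor's leading term divides it; move -12 to the remainder.
  remainder 2x_2^2 - 10x_2 - 12 ≠ 0; add h_4 = 2x_2^2 - 10x_2 - 12 to the basis.

S(f_1,f_3): lcm = x_1x_2. S = 5/2x_1 - 3/2x_2^2 - 23/4x_2 + 23/4.
  leading term x_1: subtract (5/4)·f_3 from 5/2x_1 - 3/2x_2^2 - 23/4x_2 + 23/4 → -3/2x_2^2 - 29/2x_2 - 13
  leading term x_2^2: subtract (-3/4)·h_4 from -3/2x_2^2 - 29/2x_2 - 13 → -22x_2 - 22
  leading term x_2: no divisor's leading term divides it; move -22x_2 to the remainder.
  leading term 1: no divisor's leading term divides it; move -22 to the remainder.
  remainder -22x_2 - 22 ≠ 0; add h_5 = -22x_2 - 22 to the basis.

The other S-polynomials (S(f_2,f_3), S(f_1,h_4), S(f_2,h_4), S(f_3,h_4), S(f_1,h_5), S(f_2,h_5), S(f_3,h_5), S(h_4,h_5)) all reduce to 0 modulo the current basis, so we have a Gröbner basis.
Inter-reduce: drop elements whose leading term is divisible by another's, tail-reduce, and make monic.
Reduced Gröbner basis: {x_1 + 4, x_2 + 1}.

The lex basis is triangular: the last element involves only x_2. Solving x_2 + 1 = 0 gives x_2 ∈ {-1}; substituting each value into the earlier elements determines the remaining variables.
  x_2 = -1: the earlier basis element becomes x_1 + 4 = 0, giving x_1 = -4 — point (-4, -1).
Check: every point annihilates each of the original generators.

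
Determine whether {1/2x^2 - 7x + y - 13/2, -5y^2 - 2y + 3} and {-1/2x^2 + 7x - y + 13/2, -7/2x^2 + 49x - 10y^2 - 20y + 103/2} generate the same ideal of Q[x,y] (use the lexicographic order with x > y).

No, the ideals differ.

For a fixed monomial order, each ideal has a unique reduced Gröbner basis; comparing bases decides equality.
Buchberger on the first generating set:
f_1 = 1/2x^2 - 7x + y - 13/2, LT = x^2.
f_2 = -5y^2 - 2y + 3, LT = y^2.

The S-polynomials (S(f_1,f_2)) all reduce to 0 modulo the current basis, so we have a Gröbner basis.
Inter-reduce: drop elements whose leading term is divisible by another's, tail-reduce, and make monic.
Reduced Gröbner basis: {x^2 - 14x + 2y - 13, y^2 + 2/5y - 3/5}.

Buchberger on the second generating set:
h_1 = -1/2x^2 + 7x - y + 13/2, LT = x^2.
h_2 = -7/2x^2 + 49x - 10y^2 - 20y + 103/2, LT = x^2.

S(h_1,h_2): lcm = x^2. S = -20/7y^2 - 26/7y + 12/7.
  leading term y^2: no divisor's leading term divides it; move -20/7y^2 to the remainder.
  leading term y: no divisor's leading term divides it; move -26/7y to the remainder.
  leading term 1: no divisor's leading term divides it; move 12/7 to the remainder.
  remainder -20/7y^2 - 26/7y + 12/7 ≠ 0; add k_3 = -20/7y^2 - 26/7y + 12/7 to the basis.

The other S-polynomials (S(h_1,k_3), S(h_2,k_3)) all reduce to 0 modulo the current basis, so we have a Gröbner basis.
Inter-reduce: drop elements whose leading term is divisible by another's, tail-reduce, and make monic.
Reduced Gröbner basis: {x^2 - 14x + 2y - 13, y^2 + 13/10y - 3/5}.

The bases are distinct; the ideals are different.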